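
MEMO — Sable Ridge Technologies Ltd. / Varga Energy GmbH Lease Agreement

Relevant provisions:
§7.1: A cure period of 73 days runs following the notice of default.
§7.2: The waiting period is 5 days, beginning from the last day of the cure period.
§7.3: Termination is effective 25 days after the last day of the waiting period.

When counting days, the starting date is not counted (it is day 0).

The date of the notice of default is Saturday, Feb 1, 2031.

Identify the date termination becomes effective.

Adding 73 calendar days to Feb 1, 2031 gives Apr 15, 2031, which is the last day of the cure period.
The last day of the waiting period: Apr 15, 2031 + 5 days = Apr 20, 2031.
Adding 25 calendar days to Apr 20, 2031 gives May 15, 2031, which is the date termination becomes effective.

May 15, 2031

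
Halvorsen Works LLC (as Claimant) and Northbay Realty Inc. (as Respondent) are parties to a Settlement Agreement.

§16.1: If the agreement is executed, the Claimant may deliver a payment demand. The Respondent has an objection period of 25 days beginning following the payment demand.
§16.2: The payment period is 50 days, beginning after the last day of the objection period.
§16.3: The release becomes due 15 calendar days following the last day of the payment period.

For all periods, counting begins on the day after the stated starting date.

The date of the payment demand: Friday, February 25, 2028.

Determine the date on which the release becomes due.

Adding 25 calendar days to February 25, 2028 gives March 21, 2028, which is the last day of the objection period.
The last day of the payment period: 50 calendar days after March 21, 2028 is May 10, 2028.
Adding 15 calendar days to May 10, 2028 gives May 25, 2028, which is the date on which the release becomes due.

May 25, 2028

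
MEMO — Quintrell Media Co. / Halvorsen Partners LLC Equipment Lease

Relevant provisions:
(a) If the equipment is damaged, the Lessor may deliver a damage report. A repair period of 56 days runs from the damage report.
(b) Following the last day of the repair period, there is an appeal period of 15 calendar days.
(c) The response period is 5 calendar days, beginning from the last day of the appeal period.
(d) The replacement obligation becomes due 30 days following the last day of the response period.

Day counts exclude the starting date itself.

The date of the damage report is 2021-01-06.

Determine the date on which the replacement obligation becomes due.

2021-04-22

Adding 56 calendar days to 2021-01-06 gives 2021-03-03, which is the last day of the repair period.
The last day of the appeal period: 15 calendar days after 2021-03-03 is 2021-03-18.
Adding 5 calendar days to 2021-03-18 gives 2021-03-23, which is the last day of the response period.
Adding 30 calendar days to 2021-03-23 gives 2021-04-22, which is the date on which the replacement obligation becomes due.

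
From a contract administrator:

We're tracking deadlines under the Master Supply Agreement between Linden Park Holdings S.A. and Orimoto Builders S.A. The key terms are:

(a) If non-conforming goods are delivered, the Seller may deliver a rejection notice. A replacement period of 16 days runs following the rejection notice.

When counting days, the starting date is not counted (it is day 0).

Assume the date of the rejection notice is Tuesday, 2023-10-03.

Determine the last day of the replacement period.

The last day of the replacement period: 16 calendar days after 2023-10-03 is 2023-10-19.

2023-10-19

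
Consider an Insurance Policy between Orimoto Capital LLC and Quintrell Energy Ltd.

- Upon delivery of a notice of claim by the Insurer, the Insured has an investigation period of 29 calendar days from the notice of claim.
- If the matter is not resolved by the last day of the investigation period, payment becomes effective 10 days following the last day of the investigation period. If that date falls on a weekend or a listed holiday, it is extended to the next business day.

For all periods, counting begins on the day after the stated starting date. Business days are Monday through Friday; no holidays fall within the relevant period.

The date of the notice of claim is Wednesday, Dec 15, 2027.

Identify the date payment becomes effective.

The last day of the investigation period: Dec 15, 2027 + 29 days = Jan 13, 2028.
Adding 10 calendar days to Jan 13, 2028 gives Jan 23, 2028, which is the date payment becomes effective. That falls on a Sunday, so it rolls to the next business day, Monday, Jan 24, 2028.

Jan 24, 2028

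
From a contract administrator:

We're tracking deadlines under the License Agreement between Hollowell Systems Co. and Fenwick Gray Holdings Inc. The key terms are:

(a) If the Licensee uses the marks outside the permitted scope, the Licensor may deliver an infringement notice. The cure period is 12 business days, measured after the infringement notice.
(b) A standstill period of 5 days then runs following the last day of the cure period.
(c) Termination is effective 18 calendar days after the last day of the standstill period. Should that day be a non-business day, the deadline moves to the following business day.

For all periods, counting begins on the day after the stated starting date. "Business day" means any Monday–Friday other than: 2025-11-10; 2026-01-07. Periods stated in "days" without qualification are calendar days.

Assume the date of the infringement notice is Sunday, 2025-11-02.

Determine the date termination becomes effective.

From Sunday, 2025-11-02, 12 business days (Nov 3, Nov 4, Nov 5, Nov 6, …, Nov 17, Nov 18, Nov 19, skipping weekends and the listed holiday on Nov 10) brings us to Wednesday, 2025-11-19, which is the last day of the cure period.
The last day of the standstill period: 5 calendar days after 2025-11-19 is 2025-11-24.
The date termination becomes effective: 2025-11-24 + 18 days = 2025-12-12. 2025-12-12 is a Friday and is not a listed holiday, so no roll-forward applies.

2025-12-12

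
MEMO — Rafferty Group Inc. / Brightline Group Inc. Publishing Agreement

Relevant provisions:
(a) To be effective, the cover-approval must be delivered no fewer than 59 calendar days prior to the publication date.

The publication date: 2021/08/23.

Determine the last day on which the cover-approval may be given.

2021/08/23 minus 59 days is 2021/06/25.

2021/06/25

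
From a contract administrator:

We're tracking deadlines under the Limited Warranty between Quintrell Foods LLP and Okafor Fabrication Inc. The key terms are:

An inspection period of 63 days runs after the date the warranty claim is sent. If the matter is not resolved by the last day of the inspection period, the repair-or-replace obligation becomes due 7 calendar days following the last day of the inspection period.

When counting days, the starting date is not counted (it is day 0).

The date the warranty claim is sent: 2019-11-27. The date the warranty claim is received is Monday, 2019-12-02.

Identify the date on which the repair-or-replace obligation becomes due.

2020-02-05

The last day of the inspection period: 63 calendar days after 2019-11-27 is 2020-01-29.
The date on which the repair-or-replace obligation becomes due: 2020-01-29 + 7 days = 2020-02-05.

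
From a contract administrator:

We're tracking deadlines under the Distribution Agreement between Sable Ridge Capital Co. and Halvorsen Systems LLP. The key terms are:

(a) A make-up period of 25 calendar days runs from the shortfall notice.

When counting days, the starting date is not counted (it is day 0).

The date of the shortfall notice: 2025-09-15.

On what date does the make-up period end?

The last day of the make-up period: 25 calendar days after 2025-09-15 is 2025-10-10.

2025-10-10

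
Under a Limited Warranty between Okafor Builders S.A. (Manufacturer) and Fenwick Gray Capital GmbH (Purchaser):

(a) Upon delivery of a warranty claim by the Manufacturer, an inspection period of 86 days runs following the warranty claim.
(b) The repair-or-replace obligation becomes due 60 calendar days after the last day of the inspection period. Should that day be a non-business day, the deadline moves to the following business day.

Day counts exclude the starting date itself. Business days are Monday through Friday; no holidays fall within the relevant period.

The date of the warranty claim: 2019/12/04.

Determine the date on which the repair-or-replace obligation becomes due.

The last day of the inspection period: 2019/12/04 + 86 days = 2020/02/28.
The date on which the repair-or-replace obligation becomes due: 2020/02/28 + 60 days = 2020/04/28. 2020/04/28 is a Tuesday, so no roll-forward applies.

2020/04/28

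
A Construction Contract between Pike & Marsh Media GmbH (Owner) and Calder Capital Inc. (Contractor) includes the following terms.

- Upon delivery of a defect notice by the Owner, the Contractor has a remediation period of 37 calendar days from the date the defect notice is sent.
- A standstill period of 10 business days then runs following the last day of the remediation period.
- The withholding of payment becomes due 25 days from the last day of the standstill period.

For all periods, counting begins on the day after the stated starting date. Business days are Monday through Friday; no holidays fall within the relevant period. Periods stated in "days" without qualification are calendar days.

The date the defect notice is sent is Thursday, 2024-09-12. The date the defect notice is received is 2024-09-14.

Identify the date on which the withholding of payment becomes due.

2024-11-26

Adding 37 calendar days to 2024-09-12 gives 2024-10-19, which is the last day of the remediation period.
From Saturday, 2024-10-19, 10 business days (Oct 21, Oct 22, Oct 23, Oct 24, Oct 25, Oct 28, Oct 29, Oct 30, Oct 31, Nov 1, skipping weekends) brings us to Friday, 2024-11-01, which is the last day of the standstill period.
The date on which the withholding of payment becomes due: 2024-11-01 + 25 days = 2024-11-26.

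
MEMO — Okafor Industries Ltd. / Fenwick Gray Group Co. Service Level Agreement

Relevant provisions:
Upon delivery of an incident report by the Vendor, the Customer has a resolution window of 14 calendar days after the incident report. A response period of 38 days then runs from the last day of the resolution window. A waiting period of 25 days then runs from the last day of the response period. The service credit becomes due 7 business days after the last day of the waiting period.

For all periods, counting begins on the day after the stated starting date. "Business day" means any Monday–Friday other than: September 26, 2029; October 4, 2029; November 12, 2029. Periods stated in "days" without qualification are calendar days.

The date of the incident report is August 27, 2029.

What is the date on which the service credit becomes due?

Adding 14 calendar days to August 27, 2029 gives September 10, 2029, which is the last day of the resolution window.
Adding 38 calendar days to September 10, 2029 gives October 18, 2029, which is the last day of the response period.
The last day of the waiting period: 25 calendar days after October 18, 2029 is November 12, 2029.
The date on which the service credit becomes due: counting 7 business days from Monday, November 12, 2029 (Nov 13, Nov 14, Nov 15, Nov 16, Nov 19, Nov 20, Nov 21, skipping weekends) reaches Wednesday, November 21, 2029.

November 21, 2029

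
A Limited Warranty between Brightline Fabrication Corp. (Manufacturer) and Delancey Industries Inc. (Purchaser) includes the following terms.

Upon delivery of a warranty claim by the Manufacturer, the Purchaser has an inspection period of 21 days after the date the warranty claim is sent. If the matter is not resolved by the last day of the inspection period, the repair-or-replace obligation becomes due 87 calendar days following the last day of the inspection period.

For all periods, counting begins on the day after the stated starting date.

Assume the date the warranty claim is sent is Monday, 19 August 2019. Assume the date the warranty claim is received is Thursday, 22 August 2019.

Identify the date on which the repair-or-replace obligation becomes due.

The last day of the inspection period: 21 calendar days after 19 August 2019 is 9 September 2019.
The date on which the repair-or-replace obligation becomes due: 9 September 2019 + 87 days = 5 December 2019.

5 December 2019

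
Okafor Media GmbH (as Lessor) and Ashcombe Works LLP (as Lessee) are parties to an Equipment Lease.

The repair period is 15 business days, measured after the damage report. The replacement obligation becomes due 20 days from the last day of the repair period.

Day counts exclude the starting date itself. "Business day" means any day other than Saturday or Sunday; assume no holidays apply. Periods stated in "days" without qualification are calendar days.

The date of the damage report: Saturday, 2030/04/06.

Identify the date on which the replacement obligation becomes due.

2030/05/16

From Saturday, 2030/04/06, 15 business days (Apr 8, Apr 9, Apr 10, Apr 11, …, Apr 24, Apr 25, Apr 26, skipping weekends) brings us to Friday, 2030/04/26, which is the last day of the repair period.
The date on which the replacement obligation becomes due: 20 calendar days after 2030/04/26 is 2030/05/16.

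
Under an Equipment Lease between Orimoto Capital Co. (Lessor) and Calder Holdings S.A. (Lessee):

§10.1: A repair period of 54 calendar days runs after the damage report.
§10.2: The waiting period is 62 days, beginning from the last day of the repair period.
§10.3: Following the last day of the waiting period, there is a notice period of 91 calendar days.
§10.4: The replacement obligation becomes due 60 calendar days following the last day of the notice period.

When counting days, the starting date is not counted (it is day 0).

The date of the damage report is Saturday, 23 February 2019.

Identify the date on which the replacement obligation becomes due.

The last day of the repair period: 54 calendar days after 23 February 2019 is 18 April 2019.
The last day of the waiting period: 18 April 2019 + 62 days = 19 June 2019.
Adding 91 calendar days to 19 June 2019 gives 18 September 2019, which is the last day of the notice period.
The date on which the replacement obligation becomes due: 18 September 2019 + 60 days = 17 November 2019.

17 November 2019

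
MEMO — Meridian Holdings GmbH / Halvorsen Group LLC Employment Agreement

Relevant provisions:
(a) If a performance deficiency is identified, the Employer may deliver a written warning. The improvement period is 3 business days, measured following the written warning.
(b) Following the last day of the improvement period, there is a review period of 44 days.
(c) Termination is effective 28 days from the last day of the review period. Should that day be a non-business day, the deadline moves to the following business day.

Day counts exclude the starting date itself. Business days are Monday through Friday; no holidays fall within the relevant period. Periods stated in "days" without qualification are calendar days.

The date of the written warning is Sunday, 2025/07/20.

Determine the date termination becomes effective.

The last day of the improvement period: counting 3 business days from Sunday, 2025/07/20 (Jul 21, Jul 22, Jul 23, skipping weekends) reaches Wednesday, 2025/07/23.
The last day of the review period: 2025/07/23 + 44 days = 2025/09/05.
The date termination becomes effective: 28 calendar days after 2025/09/05 is 2025/10/03. 2025/10/03 is a Friday, so no roll-forward applies.

2025/10/03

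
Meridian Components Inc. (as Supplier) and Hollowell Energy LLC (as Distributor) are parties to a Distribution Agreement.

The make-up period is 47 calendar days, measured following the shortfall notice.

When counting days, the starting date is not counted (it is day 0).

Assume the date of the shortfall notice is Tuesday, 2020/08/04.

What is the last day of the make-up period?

2020/09/20

Adding 47 calendar days to 2020/08/04 gives 2020/09/20, which is the last day of the make-up period.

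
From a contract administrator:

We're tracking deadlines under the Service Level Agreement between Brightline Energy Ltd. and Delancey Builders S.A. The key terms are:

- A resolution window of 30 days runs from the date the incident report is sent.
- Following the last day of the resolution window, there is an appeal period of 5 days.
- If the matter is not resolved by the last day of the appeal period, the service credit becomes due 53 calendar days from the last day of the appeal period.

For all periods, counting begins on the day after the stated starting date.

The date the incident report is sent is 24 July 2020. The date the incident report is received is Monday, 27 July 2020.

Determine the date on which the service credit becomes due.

20 October 2020

The last day of the resolution window: 24 July 2020 + 30 days = 23 August 2020.
Adding 5 calendar days to 23 August 2020 gives 28 August 2020, which is the last day of the appeal period.
Adding 53 calendar days to 28 August 2020 gives 20 October 2020, which is the date on which the service credit becomes due.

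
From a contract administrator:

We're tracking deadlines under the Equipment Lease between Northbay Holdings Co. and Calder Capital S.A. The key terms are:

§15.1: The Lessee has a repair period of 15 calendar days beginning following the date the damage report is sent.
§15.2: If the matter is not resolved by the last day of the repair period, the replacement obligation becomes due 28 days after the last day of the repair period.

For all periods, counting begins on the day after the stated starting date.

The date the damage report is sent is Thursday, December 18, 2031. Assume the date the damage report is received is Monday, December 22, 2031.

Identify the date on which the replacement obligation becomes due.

The last day of the repair period: December 18, 2031 + 15 days = January 2, 2032.
The date on which the replacement obligation becomes due: 28 calendar days after January 2, 2032 is January 30, 2032.

January 30, 2032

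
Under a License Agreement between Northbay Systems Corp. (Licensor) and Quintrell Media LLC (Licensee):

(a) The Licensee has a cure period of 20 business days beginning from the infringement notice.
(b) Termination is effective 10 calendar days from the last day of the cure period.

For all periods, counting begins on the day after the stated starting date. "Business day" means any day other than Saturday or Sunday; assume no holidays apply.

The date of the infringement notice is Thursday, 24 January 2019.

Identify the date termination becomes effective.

3 March 2019

From Thursday, 24 January 2019, 20 business days (Jan 25, Jan 28, Jan 29, Jan 30, …, Feb 19, Feb 20, Feb 21, skipping weekends) brings us to Thursday, 21 February 2019, which is the last day of the cure period.
Adding 10 calendar days to 21 February 2019 gives 3 March 2019, which is the date termination becomes effective.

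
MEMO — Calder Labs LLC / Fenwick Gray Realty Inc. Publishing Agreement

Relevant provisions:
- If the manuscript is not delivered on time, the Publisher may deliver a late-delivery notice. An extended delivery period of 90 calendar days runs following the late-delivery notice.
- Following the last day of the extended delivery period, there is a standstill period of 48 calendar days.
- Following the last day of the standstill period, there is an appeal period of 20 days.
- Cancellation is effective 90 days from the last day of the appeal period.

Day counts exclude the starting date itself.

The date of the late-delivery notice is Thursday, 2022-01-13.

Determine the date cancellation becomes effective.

2022-09-18

The last day of the extended delivery period: 90 calendar days after 2022-01-13 is 2022-04-13.
The last day of the standstill period: 48 calendar days after 2022-04-13 is 2022-05-31.
Adding 20 calendar days to 2022-05-31 gives 2022-06-20, which is the last day of the appeal period.
Adding 90 calendar days to 2022-06-20 gives 2022-09-18, which is the date cancellation becomes effective.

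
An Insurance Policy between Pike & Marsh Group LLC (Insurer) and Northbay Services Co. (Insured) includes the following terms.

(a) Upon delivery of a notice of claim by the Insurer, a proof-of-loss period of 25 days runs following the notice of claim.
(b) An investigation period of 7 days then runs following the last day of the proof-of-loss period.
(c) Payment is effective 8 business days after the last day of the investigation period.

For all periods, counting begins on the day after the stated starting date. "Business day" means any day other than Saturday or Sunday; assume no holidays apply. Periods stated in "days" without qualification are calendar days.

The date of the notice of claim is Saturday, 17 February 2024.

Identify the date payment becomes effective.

The last day of the proof-of-loss period: 17 February 2024 + 25 days = 13 March 2024.
The last day of the investigation period: 13 March 2024 + 7 days = 20 March 2024.
The date payment becomes effective: counting 8 business days from Wednesday, 20 March 2024 (Mar 21, Mar 22, Mar 25, Mar 26, Mar 27, Mar 28, Mar 29, Apr 1, skipping weekends) reaches Monday, 1 April 2024.

1 April 2024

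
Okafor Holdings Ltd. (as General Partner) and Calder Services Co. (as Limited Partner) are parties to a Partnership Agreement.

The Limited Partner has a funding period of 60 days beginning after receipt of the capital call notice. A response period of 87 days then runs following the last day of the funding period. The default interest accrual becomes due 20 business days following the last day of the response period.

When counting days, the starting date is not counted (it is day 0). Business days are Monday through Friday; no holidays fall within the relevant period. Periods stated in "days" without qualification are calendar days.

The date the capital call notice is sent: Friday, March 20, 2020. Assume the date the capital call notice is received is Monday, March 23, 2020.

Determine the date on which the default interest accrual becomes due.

The last day of the funding period: 60 calendar days after March 23, 2020 is May 22, 2020.
The last day of the response period: May 22, 2020 + 87 days = August 17, 2020.
The date on which the default interest accrual becomes due: counting 20 business days from Monday, August 17, 2020 (Aug 18, Aug 19, Aug 20, Aug 21, …, Sep 10, Sep 11, Sep 14, skipping weekends) reaches Monday, September 14, 2020.

September 14, 2020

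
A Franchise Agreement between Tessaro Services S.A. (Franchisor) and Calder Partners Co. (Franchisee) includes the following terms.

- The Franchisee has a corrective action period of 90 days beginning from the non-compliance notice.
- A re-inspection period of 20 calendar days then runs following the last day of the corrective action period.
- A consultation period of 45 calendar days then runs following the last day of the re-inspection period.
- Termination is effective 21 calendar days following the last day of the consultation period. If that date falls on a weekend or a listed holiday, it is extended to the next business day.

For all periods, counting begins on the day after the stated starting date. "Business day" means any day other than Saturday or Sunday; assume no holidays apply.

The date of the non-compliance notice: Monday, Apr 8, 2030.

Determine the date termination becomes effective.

The last day of the corrective action period: 90 calendar days after Apr 8, 2030 is Jul 7, 2030.
Adding 20 calendar days to Jul 7, 2030 gives Jul 27, 2030, which is the last day of the re-inspection period.
The last day of the consultation period: 45 calendar days after Jul 27, 2030 is Sep 10, 2030.
The date termination becomes effective: 21 calendar days after Sep 10, 2030 is Oct 1, 2030. Oct 1, 2030 is a Tuesday, so no roll-forward applies.

Oct 1, 2030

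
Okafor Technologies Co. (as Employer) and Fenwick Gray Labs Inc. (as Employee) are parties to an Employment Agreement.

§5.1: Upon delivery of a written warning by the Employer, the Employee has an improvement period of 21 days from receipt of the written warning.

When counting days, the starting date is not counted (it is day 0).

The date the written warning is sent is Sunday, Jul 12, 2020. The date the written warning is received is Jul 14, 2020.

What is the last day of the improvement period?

Adding 21 calendar days to Jul 14, 2020 gives Aug 4, 2020, which is the last day of the improvement period.

Aug 4, 2020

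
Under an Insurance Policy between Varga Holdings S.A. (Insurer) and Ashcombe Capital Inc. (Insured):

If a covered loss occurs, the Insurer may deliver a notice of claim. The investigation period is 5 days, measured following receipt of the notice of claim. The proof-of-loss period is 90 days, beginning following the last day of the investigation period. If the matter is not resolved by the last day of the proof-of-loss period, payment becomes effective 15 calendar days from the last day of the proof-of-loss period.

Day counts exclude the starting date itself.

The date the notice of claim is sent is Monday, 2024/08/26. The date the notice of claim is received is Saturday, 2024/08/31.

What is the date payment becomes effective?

2024/12/19

The last day of the investigation period: 2024/08/31 + 5 days = 2024/09/05.
Adding 90 calendar days to 2024/09/05 gives 2024/12/04, which is the last day of the proof-of-loss period.
The date payment becomes effective: 2024/12/04 + 15 days = 2024/12/19.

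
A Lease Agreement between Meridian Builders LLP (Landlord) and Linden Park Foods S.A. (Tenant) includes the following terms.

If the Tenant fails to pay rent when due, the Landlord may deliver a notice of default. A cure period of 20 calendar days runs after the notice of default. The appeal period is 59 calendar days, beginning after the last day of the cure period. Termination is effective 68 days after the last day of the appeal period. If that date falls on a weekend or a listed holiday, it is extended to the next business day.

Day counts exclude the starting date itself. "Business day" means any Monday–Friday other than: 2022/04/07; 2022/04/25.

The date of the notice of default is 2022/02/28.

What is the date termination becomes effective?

The last day of the cure period: 20 calendar days after 2022/02/28 is 2022/03/20.
The last day of the appeal period: 2022/03/20 + 59 days = 2022/05/18.
The date termination becomes effective: 68 calendar days after 2022/05/18 is 2022/07/25. 2022/07/25 is a Monday and is not a listed holiday, so no roll-forward applies.

2022/07/25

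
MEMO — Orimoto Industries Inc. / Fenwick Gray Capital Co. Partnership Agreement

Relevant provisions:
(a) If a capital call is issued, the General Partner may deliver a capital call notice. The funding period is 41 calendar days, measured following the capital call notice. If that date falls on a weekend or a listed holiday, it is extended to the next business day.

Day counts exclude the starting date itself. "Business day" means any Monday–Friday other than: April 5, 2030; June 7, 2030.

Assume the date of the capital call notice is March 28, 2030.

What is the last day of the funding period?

May 8, 2030

The last day of the funding period: 41 calendar days after March 28, 2030 is May 8, 2030. May 8, 2030 is a Wednesday and is not a listed holiday, so no roll-forward applies.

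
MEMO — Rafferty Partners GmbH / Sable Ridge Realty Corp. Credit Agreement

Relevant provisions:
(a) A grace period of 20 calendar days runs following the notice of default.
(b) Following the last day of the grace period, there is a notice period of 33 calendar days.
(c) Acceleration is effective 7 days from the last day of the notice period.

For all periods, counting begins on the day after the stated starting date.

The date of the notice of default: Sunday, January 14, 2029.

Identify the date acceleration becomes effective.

March 15, 2029

The last day of the grace period: 20 calendar days after January 14, 2029 is February 3, 2029.
Adding 33 calendar days to February 3, 2029 gives March 8, 2029, which is the last day of the notice period.
Adding 7 calendar days to March 8, 2029 gives March 15, 2029, which is the date acceleration becomes effective.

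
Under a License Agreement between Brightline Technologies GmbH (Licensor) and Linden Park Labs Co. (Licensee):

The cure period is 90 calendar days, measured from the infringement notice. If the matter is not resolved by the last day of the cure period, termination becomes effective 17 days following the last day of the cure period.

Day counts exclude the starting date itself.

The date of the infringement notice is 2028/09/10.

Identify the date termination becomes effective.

Adding 90 calendar days to 2028/09/10 gives 2028/12/09, which is the last day of the cure period.
Adding 17 calendar days to 2028/12/09 gives 2028/12/26, which is the date termination becomes effective.

2028/12/26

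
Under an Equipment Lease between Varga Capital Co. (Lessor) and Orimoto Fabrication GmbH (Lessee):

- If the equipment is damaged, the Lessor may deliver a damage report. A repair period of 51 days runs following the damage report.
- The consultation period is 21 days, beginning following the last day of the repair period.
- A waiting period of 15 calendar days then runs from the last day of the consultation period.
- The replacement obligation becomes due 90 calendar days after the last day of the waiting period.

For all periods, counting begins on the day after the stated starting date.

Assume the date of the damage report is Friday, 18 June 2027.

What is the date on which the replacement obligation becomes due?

12 December 2027

The last day of the repair period: 18 June 2027 + 51 days = 8 August 2027.
The last day of the consultation period: 21 calendar days after 8 August 2027 is 29 August 2027.
The last day of the waiting period: 15 calendar days after 29 August 2027 is 13 September 2027.
The date on which the replacement obligation becomes due: 13 September 2027 + 90 days = 12 December 2027.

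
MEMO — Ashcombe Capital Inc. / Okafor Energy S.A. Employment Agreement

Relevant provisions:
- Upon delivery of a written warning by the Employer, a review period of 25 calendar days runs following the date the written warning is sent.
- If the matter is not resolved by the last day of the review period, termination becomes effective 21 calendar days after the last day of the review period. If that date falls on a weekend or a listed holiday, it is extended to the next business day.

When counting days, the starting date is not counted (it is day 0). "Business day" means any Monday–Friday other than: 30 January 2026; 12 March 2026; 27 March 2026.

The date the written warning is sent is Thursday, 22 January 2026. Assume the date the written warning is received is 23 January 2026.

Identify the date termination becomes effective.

The last day of the review period: 22 January 2026 + 25 days = 16 February 2026.
The date termination becomes effective: 16 February 2026 + 21 days = 9 March 2026. 9 March 2026 is a Monday and is not a listed holiday, so no roll-forward applies.

9 March 2026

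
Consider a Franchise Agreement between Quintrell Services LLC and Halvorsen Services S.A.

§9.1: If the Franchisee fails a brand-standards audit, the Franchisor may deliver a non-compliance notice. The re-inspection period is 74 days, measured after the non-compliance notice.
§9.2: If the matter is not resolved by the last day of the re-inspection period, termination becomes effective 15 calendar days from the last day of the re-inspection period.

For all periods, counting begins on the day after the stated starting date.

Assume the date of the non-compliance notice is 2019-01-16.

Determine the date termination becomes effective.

The last day of the re-inspection period: 74 calendar days after 2019-01-16 is 2019-03-31.
The date termination becomes effective: 15 calendar days after 2019-03-31 is 2019-04-15.

2019-04-15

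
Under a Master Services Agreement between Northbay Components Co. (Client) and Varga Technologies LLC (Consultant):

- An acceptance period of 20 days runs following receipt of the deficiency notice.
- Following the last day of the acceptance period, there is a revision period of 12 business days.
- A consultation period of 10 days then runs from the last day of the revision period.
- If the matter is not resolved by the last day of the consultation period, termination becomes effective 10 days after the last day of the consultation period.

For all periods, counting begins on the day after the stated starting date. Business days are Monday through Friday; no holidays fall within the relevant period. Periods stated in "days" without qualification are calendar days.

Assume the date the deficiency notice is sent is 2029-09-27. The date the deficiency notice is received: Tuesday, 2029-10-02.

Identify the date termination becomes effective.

2029-11-27

The last day of the acceptance period: 2029-10-02 + 20 days = 2029-10-22.
From Monday, 2029-10-22, 12 business days (Oct 23, Oct 24, Oct 25, Oct 26, …, Nov 5, Nov 6, Nov 7, skipping weekends) brings us to Wednesday, 2029-11-07, which is the last day of the revision period.
The last day of the consultation period: 2029-11-07 + 10 days = 2029-11-17.
The date termination becomes effective: 10 calendar days after 2029-11-17 is 2029-11-27.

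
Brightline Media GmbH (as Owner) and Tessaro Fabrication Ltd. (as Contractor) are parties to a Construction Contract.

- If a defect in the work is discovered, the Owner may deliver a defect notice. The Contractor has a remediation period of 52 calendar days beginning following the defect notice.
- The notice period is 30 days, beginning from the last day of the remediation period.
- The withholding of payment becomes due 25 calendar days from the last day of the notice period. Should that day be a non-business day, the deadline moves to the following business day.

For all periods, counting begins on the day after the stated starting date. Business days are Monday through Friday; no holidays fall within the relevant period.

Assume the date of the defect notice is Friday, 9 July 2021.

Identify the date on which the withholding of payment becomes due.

The last day of the remediation period: 52 calendar days after 9 July 2021 is 30 August 2021.
Adding 30 calendar days to 30 August 2021 gives 29 September 2021, which is the last day of the notice period.
The date on which the withholding of payment becomes due: 29 September 2021 + 25 days = 24 October 2021. That falls on a Sunday, so it rolls to the next business day, Monday, 25 October 2021.

25 October 2021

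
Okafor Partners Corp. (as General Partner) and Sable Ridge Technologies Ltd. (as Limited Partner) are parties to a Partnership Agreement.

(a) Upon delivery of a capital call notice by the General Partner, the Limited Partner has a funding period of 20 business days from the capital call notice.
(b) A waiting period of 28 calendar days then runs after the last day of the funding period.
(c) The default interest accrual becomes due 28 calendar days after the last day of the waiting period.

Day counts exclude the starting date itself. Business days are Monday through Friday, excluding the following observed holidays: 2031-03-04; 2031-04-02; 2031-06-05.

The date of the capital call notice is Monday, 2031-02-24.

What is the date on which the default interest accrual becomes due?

2031-05-20

The last day of the funding period: counting 20 business days from Monday, 2031-02-24 (Feb 25, Feb 26, Feb 27, Feb 28, …, Mar 21, Mar 24, Mar 25, skipping weekends and the listed holiday on Mar 4) reaches Tuesday, 2031-03-25.
Adding 28 calendar days to 2031-03-25 gives 2031-04-22, which is the last day of the waiting period.
The date on which the default interest accrual becomes due: 2031-04-22 + 28 days = 2031-05-20.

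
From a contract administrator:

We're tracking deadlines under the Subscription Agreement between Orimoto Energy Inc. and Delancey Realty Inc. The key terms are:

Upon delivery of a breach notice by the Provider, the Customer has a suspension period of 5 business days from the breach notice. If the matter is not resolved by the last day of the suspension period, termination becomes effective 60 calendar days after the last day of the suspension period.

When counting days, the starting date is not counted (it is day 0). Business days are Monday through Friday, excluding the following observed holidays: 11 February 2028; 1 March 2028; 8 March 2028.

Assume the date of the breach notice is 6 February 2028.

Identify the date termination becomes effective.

14 April 2028

The last day of the suspension period: 5 business days after Sunday, 6 February 2028, skipping weekends and the listed holiday on Feb 11 — Feb 7, Feb 8, Feb 9, Feb 10, Feb 14 — lands on Monday, 14 February 2028.
Adding 60 calendar days to 14 February 2028 gives 14 April 2028, which is the date termination becomes effective.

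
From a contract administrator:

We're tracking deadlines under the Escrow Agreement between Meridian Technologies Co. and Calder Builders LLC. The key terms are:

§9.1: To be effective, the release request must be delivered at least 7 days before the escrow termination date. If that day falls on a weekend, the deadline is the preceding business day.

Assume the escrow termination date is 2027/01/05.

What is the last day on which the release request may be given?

2027/01/05 minus 7 days is 2026/12/29. That is a Tuesday, so no adjustment is needed.

2026/12/29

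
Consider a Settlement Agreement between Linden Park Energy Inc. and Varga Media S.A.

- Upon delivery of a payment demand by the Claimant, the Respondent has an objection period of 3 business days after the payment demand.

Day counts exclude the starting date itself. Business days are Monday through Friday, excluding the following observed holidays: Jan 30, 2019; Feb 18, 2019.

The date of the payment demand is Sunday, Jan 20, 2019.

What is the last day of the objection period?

Jan 23, 2019

The last day of the objection period: 3 business days after Sunday, Jan 20, 2019, skipping weekends — Jan 21, Jan 22, Jan 23 — lands on Wednesday, Jan 23, 2019.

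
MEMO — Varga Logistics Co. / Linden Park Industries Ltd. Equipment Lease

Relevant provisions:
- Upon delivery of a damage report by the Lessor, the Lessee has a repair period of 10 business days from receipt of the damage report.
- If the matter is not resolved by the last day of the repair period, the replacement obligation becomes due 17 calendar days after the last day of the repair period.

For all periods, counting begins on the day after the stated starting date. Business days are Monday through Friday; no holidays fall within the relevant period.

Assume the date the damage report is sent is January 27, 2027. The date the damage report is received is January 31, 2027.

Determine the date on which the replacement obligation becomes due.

March 1, 2027

From Sunday, January 31, 2027, 10 business days (Feb 1, Feb 2, Feb 3, Feb 4, Feb 5, Feb 8, Feb 9, Feb 10, Feb 11, Feb 12, skipping weekends) brings us to Friday, February 12, 2027, which is the last day of the repair period.
The date on which the replacement obligation becomes due: February 12, 2027 + 17 days = March 1, 2027.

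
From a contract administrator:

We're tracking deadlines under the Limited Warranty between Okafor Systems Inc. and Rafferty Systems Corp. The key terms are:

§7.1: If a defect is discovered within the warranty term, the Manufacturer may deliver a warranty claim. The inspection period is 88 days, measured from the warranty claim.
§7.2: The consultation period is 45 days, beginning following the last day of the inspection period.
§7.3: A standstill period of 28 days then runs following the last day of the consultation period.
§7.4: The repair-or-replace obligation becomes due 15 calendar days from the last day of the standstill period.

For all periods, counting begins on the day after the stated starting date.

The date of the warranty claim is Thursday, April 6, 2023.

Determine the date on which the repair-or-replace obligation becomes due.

September 29, 2023

Adding 88 calendar days to April 6, 2023 gives July 3, 2023, which is the last day of the inspection period.
Adding 45 calendar days to July 3, 2023 gives August 17, 2023, which is the last day of the consultation period.
The last day of the standstill period: 28 calendar days after August 17, 2023 is September 14, 2023.
The date on which the repair-or-replace obligation becomes due: September 14, 2023 + 15 days = September 29, 2023.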